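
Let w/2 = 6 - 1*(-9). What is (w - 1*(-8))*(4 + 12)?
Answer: 608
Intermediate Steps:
w = 30 (w = 2*(6 - 1*(-9)) = 2*(6 + 9) = 2*15 = 30)
(w - 1*(-8))*(4 + 12) = (30 - 1*(-8))*(4 + 12) = (30 + 8)*16 = 38*16 = 608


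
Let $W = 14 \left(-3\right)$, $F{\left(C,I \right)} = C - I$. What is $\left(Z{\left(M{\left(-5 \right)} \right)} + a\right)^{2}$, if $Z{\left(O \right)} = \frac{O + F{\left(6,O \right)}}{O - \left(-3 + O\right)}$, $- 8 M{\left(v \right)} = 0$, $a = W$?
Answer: $1600$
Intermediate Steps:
$W = -42$
$a = -42$
$M{\left(v \right)} = 0$ ($M{\left(v \right)} = \left(- \frac{1}{8}\right) 0 = 0$)
$Z{\left(O \right)} = 2$ ($Z{\left(O \right)} = \frac{O - \left(-6 + O\right)}{O - \left(-3 + O\right)} = \frac{6}{3} = 6 \cdot \frac{1}{3} = 2$)
$\left(Z{\left(M{\left(-5 \right)} \right)} + a\right)^{2} = \left(2 - 42\right)^{2} = \left(-40\right)^{2} = 1600$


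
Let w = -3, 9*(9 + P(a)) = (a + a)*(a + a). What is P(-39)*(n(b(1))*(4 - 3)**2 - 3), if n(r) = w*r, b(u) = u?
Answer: -4002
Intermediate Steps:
P(a) = -9 + 4*a**2/9 (P(a) = -9 + ((a + a)*(a + a))/9 = -9 + ((2*a)*(2*a))/9 = -9 + (4*a**2)/9 = -9 + 4*a**2/9)
n(r) = -3*r
P(-39)*(n(b(1))*(4 - 3)**2 - 3) = (-9 + (4/9)*(-39)**2)*((-3*1)*(4 - 3)**2 - 3) = (-9 + (4/9)*1521)*(-3*1**2 - 3) = (-9 + 676)*(-3*1 - 3) = 667*(-3 - 3) = 667*(-6) = -4002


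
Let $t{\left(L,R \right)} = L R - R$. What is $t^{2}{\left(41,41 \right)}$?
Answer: $2689600$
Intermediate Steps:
$t{\left(L,R \right)} = - R + L R$
$t^{2}{\left(41,41 \right)} = \left(41 \left(-1 + 41\right)\right)^{2} = \left(41 \cdot 40\right)^{2} = 1640^{2} = 2689600$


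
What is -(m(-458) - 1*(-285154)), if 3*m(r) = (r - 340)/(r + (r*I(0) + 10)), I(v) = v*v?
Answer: -9124947/32 ≈ -2.8515e+5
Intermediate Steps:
I(v) = v**2
m(r) = (-340 + r)/(3*(10 + r)) (m(r) = ((r - 340)/(r + (r*0**2 + 10)))/3 = ((-340 + r)/(r + (r*0 + 10)))/3 = ((-340 + r)/(r + (0 + 10)))/3 = ((-340 + r)/(r + 10))/3 = ((-340 + r)/(10 + r))/3 = (-340 + r)/(3*(10 + r)))
-(m(-458) - 1*(-285154)) = -((-340 - 458)/(3*(10 - 458)) - 1*(-285154)) = -((1/3)*(-798)/(-448) + 285154) = -((1/3)*(-1/448)*(-798) + 285154) = -(19/32 + 285154) = -1*9124947/32 = -9124947/32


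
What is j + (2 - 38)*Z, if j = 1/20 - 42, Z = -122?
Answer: 87001/20 ≈ 4350.0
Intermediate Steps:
j = -839/20 (j = 1/20 - 42 = -839/20 ≈ -41.950)
j + (2 - 38)*Z = -839/20 + (2 - 38)*(-122) = -839/20 - 36*(-122) = -839/20 + 4392 = 87001/20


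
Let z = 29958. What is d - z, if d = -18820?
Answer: -48778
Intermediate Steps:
d - z = -18820 - 1*29958 = -18820 - 29958 = -48778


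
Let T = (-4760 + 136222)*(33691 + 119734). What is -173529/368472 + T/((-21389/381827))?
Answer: -945902208080413546727/2627082536 ≈ -3.6006e+11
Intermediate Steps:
T = 20169557350 (T = 131462*153425 = 20169557350)
-173529/368472 + T/((-21389/381827)) = -173529/368472 + 20169557350/((-21389/381827)) = -173529*1/368472 + 20169557350/((-21389*1/381827)) = -57843/122824 + 20169557350/(-21389/381827) = -57843/122824 + 20169557350*(-381827/21389) = -57843/122824 - 7701281574278450/21389 = -945902208080413546727/2627082536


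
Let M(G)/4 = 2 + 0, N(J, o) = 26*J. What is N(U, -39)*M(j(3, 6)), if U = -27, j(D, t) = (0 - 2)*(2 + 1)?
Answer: -5616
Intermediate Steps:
j(D, t) = -6 (j(D, t) = -2*3 = -6)
M(G) = 8 (M(G) = 4*(2 + 0) = 4*2 = 8)
N(U, -39)*M(j(3, 6)) = (26*(-27))*8 = -702*8 = -5616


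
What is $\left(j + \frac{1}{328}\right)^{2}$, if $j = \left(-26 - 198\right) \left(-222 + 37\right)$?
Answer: $\frac{184751190167041}{107584} \approx 1.7173 \cdot 10^{9}$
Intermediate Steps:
$j = 41440$ ($j = \left(-224\right) \left(-185\right) = 41440$)
$\left(j + \frac{1}{328}\right)^{2} = \left(41440 + \frac{1}{328}\right)^{2} = \left(\frac{13592321}{328}\right)^{2} = \frac{184751190167041}{107584}$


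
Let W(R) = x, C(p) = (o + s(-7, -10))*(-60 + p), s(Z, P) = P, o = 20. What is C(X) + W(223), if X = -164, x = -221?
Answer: -2461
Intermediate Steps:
C(p) = -600 + 10*p (C(p) = (20 - 10)*(-60 + p) = 10*(-60 + p) = -600 + 10*p)
W(R) = -221
C(X) + W(223) = (-600 + 10*(-164)) - 221 = (-600 - 1640) - 221 = -2240 - 221 = -2461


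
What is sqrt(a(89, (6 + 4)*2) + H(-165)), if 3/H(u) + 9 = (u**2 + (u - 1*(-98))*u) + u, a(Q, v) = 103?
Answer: sqrt(16618115514)/12702 ≈ 10.149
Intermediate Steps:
H(u) = 3/(-9 + u + u**2 + u*(98 + u)) (H(u) = 3/(-9 + ((u**2 + (u - 1*(-98))*u) + u)) = 3/(-9 + ((u**2 + (u + 98)*u) + u)) = 3/(-9 + ((u**2 + (98 + u)*u) + u)) = 3/(-9 + ((u**2 + u*(98 + u)) + u)) = 3/(-9 + (u + u**2 + u*(98 + u))) = 3/(-9 + u + u**2 + u*(98 + u)))
sqrt(a(89, (6 + 4)*2) + H(-165)) = sqrt(103 + 3/(-9 + 2*(-165)**2 + 99*(-165))) = sqrt(103 + 3/(-9 + 2*27225 - 16335)) = sqrt(103 + 3/(-9 + 54450 - 16335)) = sqrt(103 + 3/38106) = sqrt(103 + 3*(1/38106)) = sqrt(103 + 1/12702) = sqrt(1308307/12702) = sqrt(16618115514)/12702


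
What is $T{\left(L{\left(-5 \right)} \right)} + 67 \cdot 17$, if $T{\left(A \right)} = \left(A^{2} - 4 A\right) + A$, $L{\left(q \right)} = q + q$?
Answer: $1269$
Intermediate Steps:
$L{\left(q \right)} = 2 q$
$T{\left(A \right)} = A^{2} - 3 A$
$T{\left(L{\left(-5 \right)} \right)} + 67 \cdot 17 = 2 \left(-5\right) \left(-3 + 2 \left(-5\right)\right) + 67 \cdot 17 = - 10 \left(-3 - 10\right) + 1139 = \left(-10\right) \left(-13\right) + 1139 = 130 + 1139 = 1269$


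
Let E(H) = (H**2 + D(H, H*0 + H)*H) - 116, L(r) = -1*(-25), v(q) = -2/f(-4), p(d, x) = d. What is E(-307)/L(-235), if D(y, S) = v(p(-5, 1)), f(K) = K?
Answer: 187959/50 ≈ 3759.2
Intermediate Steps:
v(q) = 1/2 (v(q) = -2/(-4) = -2*(-1/4) = 1/2)
D(y, S) = 1/2
L(r) = 25
E(H) = -116 + H**2 + H/2 (E(H) = (H**2 + H/2) - 116 = -116 + H**2 + H/2)
E(-307)/L(-235) = (-116 + (-307)**2 + (1/2)*(-307))/25 = (-116 + 94249 - 307/2)*(1/25) = (187959/2)*(1/25) = 187959/50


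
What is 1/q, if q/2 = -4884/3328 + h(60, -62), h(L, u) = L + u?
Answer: -416/2885 ≈ -0.14419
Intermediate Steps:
q = -2885/416 (q = 2*(-4884/3328 + (60 - 62)) = 2*(-4884*1/3328 - 2) = 2*(-1221/832 - 2) = 2*(-2885/832) = -2885/416 ≈ -6.9351)
1/q = 1/(-2885/416) = -416/2885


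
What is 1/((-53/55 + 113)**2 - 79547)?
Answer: -3025/202659431 ≈ -1.4927e-5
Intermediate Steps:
1/((-53/55 + 113)**2 - 79547) = 1/((6162/55)**2 - 79547) = 1/(37970244/3025 - 79547) = 1/(-202659431/3025) = -3025/202659431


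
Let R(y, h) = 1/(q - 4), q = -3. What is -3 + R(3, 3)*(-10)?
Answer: -11/7 ≈ -1.5714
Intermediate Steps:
R(y, h) = -1/7 (R(y, h) = 1/(-3 - 4) = 1/(-7) = -1/7)
-3 + R(3, 3)*(-10) = -3 - 1/7*(-10) = -3 + 10/7 = -11/7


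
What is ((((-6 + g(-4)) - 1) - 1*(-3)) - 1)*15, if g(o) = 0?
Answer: -75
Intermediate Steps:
((((-6 + g(-4)) - 1) - 1*(-3)) - 1)*15 = ((((-6 + 0) - 1) - 1*(-3)) - 1)*15 = (((-6 - 1) + 3) - 1)*15 = ((-7 + 3) - 1)*15 = (-4 - 1)*15 = -5*15 = -75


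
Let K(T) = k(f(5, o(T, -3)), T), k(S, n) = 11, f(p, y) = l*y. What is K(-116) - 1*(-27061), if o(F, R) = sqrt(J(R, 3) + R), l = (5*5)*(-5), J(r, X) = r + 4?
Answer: 27072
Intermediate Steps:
J(r, X) = 4 + r
l = -125 (l = 25*(-5) = -125)
o(F, R) = sqrt(4 + 2*R) (o(F, R) = sqrt((4 + R) + R) = sqrt(4 + 2*R))
f(p, y) = -125*y
K(T) = 11
K(-116) - 1*(-27061) = 11 - 1*(-27061) = 11 + 27061 = 27072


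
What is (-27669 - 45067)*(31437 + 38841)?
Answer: -5111740608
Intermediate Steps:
(-27669 - 45067)*(31437 + 38841) = -72736*70278 = -5111740608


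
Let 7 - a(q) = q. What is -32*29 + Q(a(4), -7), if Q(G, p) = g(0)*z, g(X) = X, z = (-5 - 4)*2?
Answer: -928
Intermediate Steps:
a(q) = 7 - q
z = -18 (z = -9*2 = -18)
Q(G, p) = 0 (Q(G, p) = 0*(-18) = 0)
-32*29 + Q(a(4), -7) = -32*29 + 0 = -928 + 0 = -928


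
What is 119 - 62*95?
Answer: -5771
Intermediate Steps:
119 - 62*95 = 119 - 5890 = -5771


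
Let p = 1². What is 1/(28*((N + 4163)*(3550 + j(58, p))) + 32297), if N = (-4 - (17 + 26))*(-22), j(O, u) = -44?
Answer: 1/510211393 ≈ 1.9600e-9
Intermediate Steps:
p = 1
N = 1034 (N = (-4 - 1*43)*(-22) = (-4 - 43)*(-22) = -47*(-22) = 1034)
1/(28*((N + 4163)*(3550 + j(58, p))) + 32297) = 1/(28*((1034 + 4163)*(3550 - 44)) + 32297) = 1/(28*(5197*3506) + 32297) = 1/(28*18220682 + 32297) = 1/(510179096 + 32297) = 1/510211393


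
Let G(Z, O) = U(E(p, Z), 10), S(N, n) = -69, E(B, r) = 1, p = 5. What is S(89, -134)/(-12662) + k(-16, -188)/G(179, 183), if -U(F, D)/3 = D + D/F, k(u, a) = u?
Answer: 51683/189930 ≈ 0.27212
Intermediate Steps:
U(F, D) = -3*D - 3*D/F (U(F, D) = -3*(D + D/F) = -3*D - 3*D/F)
G(Z, O) = -60 (G(Z, O) = -3*10*(1 + 1)/1 = -3*10*1*2 = -60)
S(89, -134)/(-12662) + k(-16, -188)/G(179, 183) = -69/(-12662) - 16/(-60) = -69*(-1/12662) - 16*(-1/60) = 69/12662 + 4/15 = 51683/189930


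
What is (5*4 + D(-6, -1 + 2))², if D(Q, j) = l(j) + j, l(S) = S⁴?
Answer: 484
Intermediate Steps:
D(Q, j) = j + j⁴ (D(Q, j) = j⁴ + j = j + j⁴)
(5*4 + D(-6, -1 + 2))² = (5*4 + ((-1 + 2) + (-1 + 2)⁴))² = (20 + (1 + 1⁴))² = (20 + (1 + 1))² = (20 + 2)² = 22² = 484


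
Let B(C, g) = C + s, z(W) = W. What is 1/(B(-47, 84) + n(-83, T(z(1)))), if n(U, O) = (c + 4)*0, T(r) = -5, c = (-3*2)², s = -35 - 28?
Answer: -1/110 ≈ -0.0090909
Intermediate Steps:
s = -63
B(C, g) = -63 + C (B(C, g) = C - 63 = -63 + C)
c = 36 (c = (-6)² = 36)
n(U, O) = 0 (n(U, O) = (36 + 4)*0 = 40*0 = 0)
1/(B(-47, 84) + n(-83, T(z(1)))) = 1/((-63 - 47) + 0) = 1/(-110 + 0) = 1/(-110) = -1/110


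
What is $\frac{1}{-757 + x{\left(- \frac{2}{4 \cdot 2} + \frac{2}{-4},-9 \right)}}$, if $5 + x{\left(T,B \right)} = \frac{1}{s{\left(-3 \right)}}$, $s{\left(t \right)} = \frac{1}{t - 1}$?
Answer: $- \frac{1}{766} \approx -0.0013055$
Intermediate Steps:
$s{\left(t \right)} = \frac{1}{-1 + t}$
$x{\left(T,B \right)} = -9$ ($x{\left(T,B \right)} = -5 + \frac{1}{\frac{1}{-1 - 3}} = -5 + \frac{1}{\frac{1}{-4}} = -5 + \frac{1}{- \frac{1}{4}} = -5 - 4 = -9$)
$\frac{1}{-757 + x{\left(- \frac{2}{4 \cdot 2} + \frac{2}{-4},-9 \right)}} = \frac{1}{-757 - 9} = \frac{1}{-766} = - \frac{1}{766}$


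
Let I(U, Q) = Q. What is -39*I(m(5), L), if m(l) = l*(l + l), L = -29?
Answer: 1131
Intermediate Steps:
m(l) = 2*l² (m(l) = l*(2*l) = 2*l²)
-39*I(m(5), L) = -39*(-29) = 1131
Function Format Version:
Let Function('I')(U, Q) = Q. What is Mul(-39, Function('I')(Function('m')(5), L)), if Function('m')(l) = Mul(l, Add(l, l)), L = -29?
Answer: 1131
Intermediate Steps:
Function('m')(l) = Mul(2, Pow(l, 2)) (Function('m')(l) = Mul(l, Mul(2, l)) = Mul(2, Pow(l, 2)))
Mul(-39, Function('I')(Function('m')(5), L)) = Mul(-39, -29) = 1131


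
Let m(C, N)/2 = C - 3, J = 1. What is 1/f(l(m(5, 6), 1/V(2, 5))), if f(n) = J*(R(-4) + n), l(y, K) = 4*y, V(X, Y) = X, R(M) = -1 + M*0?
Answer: 1/15 ≈ 0.066667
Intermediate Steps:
R(M) = -1 (R(M) = -1 + 0 = -1)
m(C, N) = -6 + 2*C (m(C, N) = 2*(C - 3) = 2*(-3 + C) = -6 + 2*C)
f(n) = -1 + n (f(n) = 1*(-1 + n) = -1 + n)
1/f(l(m(5, 6), 1/V(2, 5))) = 1/(-1 + 4*(-6 + 2*5)) = 1/(-1 + 4*(-6 + 10)) = 1/(-1 + 4*4) = 1/(-1 + 16) = 1/15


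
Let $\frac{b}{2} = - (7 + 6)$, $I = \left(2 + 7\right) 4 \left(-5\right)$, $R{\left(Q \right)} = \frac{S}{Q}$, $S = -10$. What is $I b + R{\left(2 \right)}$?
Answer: $4675$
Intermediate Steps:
$R{\left(Q \right)} = - \frac{10}{Q}$
$I = -180$ ($I = 9 \left(-20\right) = -180$)
$b = -26$ ($b = 2 \left(- (7 + 6)\right) = 2 \left(\left(-1\right) 13\right) = 2 \left(-13\right) = -26$)
$I b + R{\left(2 \right)} = \left(-180\right) \left(-26\right) - \frac{10}{2} = 4680 - 5 = 4675$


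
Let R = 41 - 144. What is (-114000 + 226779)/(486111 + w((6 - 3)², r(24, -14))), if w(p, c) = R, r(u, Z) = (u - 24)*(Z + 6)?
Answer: 112779/486008 ≈ 0.23205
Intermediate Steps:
R = -103
r(u, Z) = (-24 + u)*(6 + Z)
w(p, c) = -103
(-114000 + 226779)/(486111 + w((6 - 3)², r(24, -14))) = (-114000 + 226779)/(486111 - 103) = 112779/486008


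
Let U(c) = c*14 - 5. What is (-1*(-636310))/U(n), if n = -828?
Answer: -636310/11597 ≈ -54.869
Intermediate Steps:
U(c) = -5 + 14*c (U(c) = 14*c - 5 = -5 + 14*c)
(-1*(-636310))/U(n) = (-1*(-636310))/(-5 + 14*(-828)) = 636310/(-5 - 11592) = 636310/(-11597) = 636310*(-1/11597) = -636310/11597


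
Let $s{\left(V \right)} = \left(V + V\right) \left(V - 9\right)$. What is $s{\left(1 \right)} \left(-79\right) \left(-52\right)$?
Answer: $-65728$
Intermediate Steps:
$s{\left(V \right)} = 2 V \left(-9 + V\right)$
$s{\left(1 \right)} \left(-79\right) \left(-52\right) = 2 \cdot 1 \left(-9 + 1\right) \left(-79\right) \left(-52\right) = 2 \cdot 1 \left(-8\right) \left(-79\right) \left(-52\right) = \left(-16\right) \left(-79\right) \left(-52\right) = 1264 \left(-52\right) = -65728$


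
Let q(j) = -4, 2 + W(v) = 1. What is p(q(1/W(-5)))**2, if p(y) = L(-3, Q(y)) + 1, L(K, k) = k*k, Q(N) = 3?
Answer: 100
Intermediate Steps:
W(v) = -1 (W(v) = -2 + 1 = -1)
L(K, k) = k**2
p(y) = 10 (p(y) = 3**2 + 1 = 9 + 1 = 10)
p(q(1/W(-5)))**2 = 10**2 = 100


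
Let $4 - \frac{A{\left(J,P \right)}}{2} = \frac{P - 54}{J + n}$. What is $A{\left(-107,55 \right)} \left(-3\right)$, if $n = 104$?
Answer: $-26$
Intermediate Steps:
$A{\left(J,P \right)} = 8 - \frac{2 \left(-54 + P\right)}{104 + J}$ ($A{\left(J,P \right)} = 8 - 2 \frac{P - 54}{J + 104} = 8 - 2 \frac{-54 + P}{104 + J} = 8 - \frac{2 \left(-54 + P\right)}{104 + J}$)
$A{\left(-107,55 \right)} \left(-3\right) = \frac{2 \left(470 - 55 + 4 \left(-107\right)\right)}{104 - 107} \left(-3\right) = \frac{2 \left(470 - 55 - 428\right)}{-3} \left(-3\right) = 2 \left(- \frac{1}{3}\right) \left(-13\right) \left(-3\right) = \frac{26}{3} \left(-3\right) = -26$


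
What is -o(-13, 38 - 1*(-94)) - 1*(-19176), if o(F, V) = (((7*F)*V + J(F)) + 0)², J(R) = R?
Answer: -144581449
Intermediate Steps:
o(F, V) = (F + 7*F*V)² (o(F, V) = (((7*F)*V + F) + 0)² = ((7*F*V + F) + 0)² = ((F + 7*F*V) + 0)² = (F + 7*F*V)²)
-o(-13, 38 - 1*(-94)) - 1*(-19176) = -(-13)²*(1 + 7*(38 - 1*(-94)))² - 1*(-19176) = -169*(1 + 7*(38 + 94))² + 19176 = -169*(1 + 7*132)² + 19176 = -169*(1 + 924)² + 19176 = -169*925² + 19176 = -169*855625 + 19176 = -1*144600625 + 19176 = -144600625 + 19176 = -144581449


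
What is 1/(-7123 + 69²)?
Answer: -1/2362 ≈ -0.00042337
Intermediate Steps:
1/(-7123 + 69²) = 1/(-7123 + 4761) = 1/(-2362) = -1/2362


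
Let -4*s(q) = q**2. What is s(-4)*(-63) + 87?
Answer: 339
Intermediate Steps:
s(q) = -q**2/4
s(-4)*(-63) + 87 = -1/4*(-4)**2*(-63) + 87 = -1/4*16*(-63) + 87 = -4*(-63) + 87 = 252 + 87 = 339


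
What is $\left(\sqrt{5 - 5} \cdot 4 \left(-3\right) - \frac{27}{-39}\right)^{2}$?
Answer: $\frac{81}{169} \approx 0.47929$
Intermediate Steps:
$\left(\sqrt{5 - 5} \cdot 4 \left(-3\right) - \frac{27}{-39}\right)^{2} = \left(\sqrt{0} \cdot 4 \left(-3\right) - - \frac{9}{13}\right)^{2} = \left(0 \cdot 4 \left(-3\right) + \frac{9}{13}\right)^{2} = \left(0 \left(-3\right) + \frac{9}{13}\right)^{2} = \left(0 + \frac{9}{13}\right)^{2} = \left(\frac{9}{13}\right)^{2} = \frac{81}{169}$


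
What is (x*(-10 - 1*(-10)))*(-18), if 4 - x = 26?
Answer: 0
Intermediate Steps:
x = -22 (x = 4 - 1*26 = 4 - 26 = -22)
(x*(-10 - 1*(-10)))*(-18) = -22*(-10 - 1*(-10))*(-18) = -22*(-10 + 10)*(-18) = -22*0*(-18) = 0*(-18) = 0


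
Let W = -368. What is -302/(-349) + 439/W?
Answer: -42075/128432 ≈ -0.32761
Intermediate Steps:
-302/(-349) + 439/W = -302/(-349) + 439/(-368) = -302*(-1/349) + 439*(-1/368) = 302/349 - 439/368 = -42075/128432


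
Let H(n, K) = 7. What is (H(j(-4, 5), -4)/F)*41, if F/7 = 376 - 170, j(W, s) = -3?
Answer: 41/206 ≈ 0.19903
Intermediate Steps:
F = 1442 (F = 7*(376 - 170) = 7*206 = 1442)
(H(j(-4, 5), -4)/F)*41 = (7/1442)*41 = (7*(1/1442))*41 = (1/206)*41 = 41/206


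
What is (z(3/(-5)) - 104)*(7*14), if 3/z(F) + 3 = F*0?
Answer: -10290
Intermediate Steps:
z(F) = -1 (z(F) = 3/(-3 + F*0) = 3/(-3 + 0) = 3/(-3) = 3*(-1/3) = -1)
(z(3/(-5)) - 104)*(7*14) = (-1 - 104)*(7*14) = -105*98 = -10290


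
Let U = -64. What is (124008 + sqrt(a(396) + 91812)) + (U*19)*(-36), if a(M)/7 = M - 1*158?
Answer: 167784 + sqrt(93478) ≈ 1.6809e+5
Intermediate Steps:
a(M) = -1106 + 7*M (a(M) = 7*(M - 1*158) = 7*(M - 158) = 7*(-158 + M) = -1106 + 7*M)
(124008 + sqrt(a(396) + 91812)) + (U*19)*(-36) = (124008 + sqrt((-1106 + 7*396) + 91812)) - 64*19*(-36) = (124008 + sqrt((-1106 + 2772) + 91812)) - 1216*(-36) = (124008 + sqrt(1666 + 91812)) + 43776 = (124008 + sqrt(93478)) + 43776 = 167784 + sqrt(93478)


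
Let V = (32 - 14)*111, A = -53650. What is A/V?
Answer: -725/27 ≈ -26.852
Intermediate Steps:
V = 1998 (V = 18*111 = 1998)
A/V = -53650/1998 = -53650*1/1998 = -725/27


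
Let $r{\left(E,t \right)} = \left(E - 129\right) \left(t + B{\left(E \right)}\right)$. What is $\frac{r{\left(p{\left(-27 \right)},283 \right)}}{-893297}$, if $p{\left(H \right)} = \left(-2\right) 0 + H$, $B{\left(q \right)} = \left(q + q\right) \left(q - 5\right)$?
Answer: $\frac{313716}{893297} \approx 0.35119$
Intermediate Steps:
$B{\left(q \right)} = 2 q \left(-5 + q\right)$
$p{\left(H \right)} = H$ ($p{\left(H \right)} = 0 + H = H$)
$r{\left(E,t \right)} = \left(-129 + E\right) \left(t + 2 E \left(-5 + E\right)\right)$ ($r{\left(E,t \right)} = \left(E - 129\right) \left(t + 2 E \left(-5 + E\right)\right) = \left(-129 + E\right) \left(t + 2 E \left(-5 + E\right)\right)$)
$\frac{r{\left(p{\left(-27 \right)},283 \right)}}{-893297} = \frac{- 268 \left(-27\right)^{2} - 36507 + 2 \left(-27\right)^{3} + 1290 \left(-27\right) - 7641}{-893297} = \left(\left(-268\right) 729 - 36507 + 2 \left(-19683\right) - 34830 - 7641\right) \left(- \frac{1}{893297}\right) = \left(-195372 - 36507 - 39366 - 34830 - 7641\right) \left(- \frac{1}{893297}\right) = \left(-313716\right) \left(- \frac{1}{893297}\right) = \frac{313716}{893297}$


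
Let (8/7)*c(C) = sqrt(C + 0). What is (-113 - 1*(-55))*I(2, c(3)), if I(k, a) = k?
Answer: -116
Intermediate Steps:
c(C) = 7*sqrt(C)/8 (c(C) = 7*sqrt(C + 0)/8 = 7*sqrt(C)/8)
(-113 - 1*(-55))*I(2, c(3)) = (-113 - 1*(-55))*2 = (-113 + 55)*2 = -58*2 = -116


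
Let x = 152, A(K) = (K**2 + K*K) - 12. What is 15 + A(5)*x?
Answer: 5791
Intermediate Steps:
A(K) = -12 + 2*K**2 (A(K) = (K**2 + K**2) - 12 = 2*K**2 - 12 = -12 + 2*K**2)
15 + A(5)*x = 15 + (-12 + 2*5**2)*152 = 15 + (-12 + 2*25)*152 = 15 + (-12 + 50)*152 = 15 + 38*152 = 15 + 5776 = 5791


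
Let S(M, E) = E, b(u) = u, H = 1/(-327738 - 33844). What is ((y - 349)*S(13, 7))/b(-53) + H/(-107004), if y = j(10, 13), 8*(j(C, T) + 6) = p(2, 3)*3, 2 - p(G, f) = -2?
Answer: 95740187451689/2050608177384 ≈ 46.689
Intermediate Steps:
H = -1/361582 (H = 1/(-361582) = -1/361582 ≈ -2.7656e-6)
p(G, f) = 4 (p(G, f) = 2 - 1*(-2) = 2 + 2 = 4)
j(C, T) = -9/2 (j(C, T) = -6 + (4*3)/8 = -6 + (⅛)*12 = -6 + 3/2 = -9/2)
y = -9/2 ≈ -4.5000
((y - 349)*S(13, 7))/b(-53) + H/(-107004) = ((-9/2 - 349)*7)/(-53) - 1/361582/(-107004) = -707/2*7*(-1/53) - 1/361582*(-1/107004) = -4949/2*(-1/53) + 1/38690720328 = 4949/106 + 1/38690720328 = 95740187451689/2050608177384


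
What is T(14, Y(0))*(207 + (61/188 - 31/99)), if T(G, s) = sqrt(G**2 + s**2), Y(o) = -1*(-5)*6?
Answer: 3852895*sqrt(274)/9306 ≈ 6853.3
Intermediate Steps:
Y(o) = 30 (Y(o) = 5*6 = 30)
T(14, Y(0))*(207 + (61/188 - 31/99)) = sqrt(14**2 + 30**2)*(207 + (61/188 - 31/99)) = sqrt(196 + 900)*(207 + (61*(1/188) - 31*1/99)) = sqrt(1096)*(207 + (61/188 - 31/99)) = (2*sqrt(274))*(207 + 211/18612) = (2*sqrt(274))*(3852895/18612) = 3852895*sqrt(274)/9306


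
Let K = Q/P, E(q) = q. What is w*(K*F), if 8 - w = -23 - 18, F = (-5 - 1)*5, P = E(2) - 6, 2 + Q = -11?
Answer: -9555/2 ≈ -4777.5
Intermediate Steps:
Q = -13 (Q = -2 - 11 = -13)
P = -4 (P = 2 - 6 = -4)
F = -30 (F = -6*5 = -30)
K = 13/4 (K = -13/(-4) = -13*(-¼) = 13/4 ≈ 3.2500)
w = 49 (w = 8 - (-23 - 18) = 8 - 1*(-41) = 8 + 41 = 49)
w*(K*F) = 49*((13/4)*(-30)) = 49*(-195/2) = -9555/2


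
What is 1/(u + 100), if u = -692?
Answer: -1/592 ≈ -0.0016892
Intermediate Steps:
1/(u + 100) = 1/(-692 + 100) = 1/(-592) = -1/592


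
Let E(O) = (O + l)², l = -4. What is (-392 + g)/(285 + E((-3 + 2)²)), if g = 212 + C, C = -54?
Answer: -39/49 ≈ -0.79592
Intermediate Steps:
g = 158 (g = 212 - 54 = 158)
E(O) = (-4 + O)² (E(O) = (O - 4)² = (-4 + O)²)
(-392 + g)/(285 + E((-3 + 2)²)) = (-392 + 158)/(285 + (-4 + (-3 + 2)²)²) = -234/(285 + (-4 + (-1)²)²) = -234/(285 + (-4 + 1)²) = -234/(285 + (-3)²) = -234/(285 + 9) = -234/294 = -234*1/294 = -39/49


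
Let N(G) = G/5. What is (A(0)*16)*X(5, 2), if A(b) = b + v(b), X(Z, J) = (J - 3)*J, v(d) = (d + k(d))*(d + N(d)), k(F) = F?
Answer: 0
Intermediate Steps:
N(G) = G/5 (N(G) = G*(⅕) = G/5)
v(d) = 12*d²/5 (v(d) = (d + d)*(d + d/5) = (2*d)*(6*d/5) = 12*d²/5)
X(Z, J) = J*(-3 + J) (X(Z, J) = (-3 + J)*J = J*(-3 + J))
A(b) = b + 12*b²/5
(A(0)*16)*X(5, 2) = (((⅕)*0*(5 + 12*0))*16)*(2*(-3 + 2)) = (((⅕)*0*(5 + 0))*16)*(2*(-1)) = (((⅕)*0*5)*16)*(-2) = (0*16)*(-2) = 0*(-2) = 0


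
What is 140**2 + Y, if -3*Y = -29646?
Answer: 29482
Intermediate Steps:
Y = 9882 (Y = -1/3*(-29646) = 9882)
140**2 + Y = 140**2 + 9882 = 19600 + 9882 = 29482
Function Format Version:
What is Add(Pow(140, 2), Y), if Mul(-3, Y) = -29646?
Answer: 29482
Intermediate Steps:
Y = 9882 (Y = Mul(Rational(-1, 3), -29646) = 9882)
Add(Pow(140, 2), Y) = Add(Pow(140, 2), 9882) = Add(19600, 9882) = 29482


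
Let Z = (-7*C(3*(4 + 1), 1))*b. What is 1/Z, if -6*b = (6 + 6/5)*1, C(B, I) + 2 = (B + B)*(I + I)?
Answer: 5/2436 ≈ 0.0020525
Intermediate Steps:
C(B, I) = -2 + 4*B*I (C(B, I) = -2 + (B + B)*(I + I) = -2 + (2*B)*(2*I) = -2 + 4*B*I)
b = -6/5 (b = -(6 + 6/5)/6 = -6/5 ≈ -1.2000)
Z = 2436/5 (Z = -7*(-2 + 4*(3*(4 + 1))*1)*(-6/5) = -7*(-2 + 4*(3*5)*1)*(-6/5) = -7*(-2 + 4*15*1)*(-6/5) = -7*(-2 + 60)*(-6/5) = -7*58*(-6/5) = -406*(-6/5) = 2436/5 ≈ 487.20)
1/Z = 1/(2436/5) = 5/2436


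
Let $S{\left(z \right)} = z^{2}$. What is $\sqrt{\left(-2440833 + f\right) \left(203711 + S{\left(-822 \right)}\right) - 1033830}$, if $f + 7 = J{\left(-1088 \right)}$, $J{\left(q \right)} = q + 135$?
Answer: $i \sqrt{2147301589065} \approx 1.4654 \cdot 10^{6} i$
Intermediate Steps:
$J{\left(q \right)} = 135 + q$
$f = -960$ ($f = -7 + \left(135 - 1088\right) = -7 - 953 = -960$)
$\sqrt{\left(-2440833 + f\right) \left(203711 + S{\left(-822 \right)}\right) - 1033830} = \sqrt{\left(-2440833 - 960\right) \left(203711 + \left(-822\right)^{2}\right) - 1033830} = \sqrt{- 2441793 \left(203711 + 675684\right) - 1033830} = \sqrt{\left(-2441793\right) 879395 - 1033830} = \sqrt{-2147300555235 - 1033830} = \sqrt{-2147301589065} = i \sqrt{2147301589065}$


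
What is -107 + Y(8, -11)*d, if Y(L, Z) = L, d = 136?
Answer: 981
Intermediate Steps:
-107 + Y(8, -11)*d = -107 + 8*136 = -107 + 1088 = 981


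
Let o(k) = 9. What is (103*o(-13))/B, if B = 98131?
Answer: 927/98131 ≈ 0.0094466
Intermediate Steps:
(103*o(-13))/B = (103*9)/98131 = 927*(1/98131) = 927/98131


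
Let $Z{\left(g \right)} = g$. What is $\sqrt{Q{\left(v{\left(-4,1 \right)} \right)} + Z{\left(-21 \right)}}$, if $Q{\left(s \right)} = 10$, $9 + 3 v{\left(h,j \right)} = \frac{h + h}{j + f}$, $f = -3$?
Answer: $i \sqrt{11} \approx 3.3166 i$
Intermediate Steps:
$v{\left(h,j \right)} = -3 + \frac{2 h}{3 \left(-3 + j\right)}$ ($v{\left(h,j \right)} = -3 + \frac{\left(h + h\right) \frac{1}{j - 3}}{3} = -3 + \frac{2 h \frac{1}{-3 + j}}{3} = -3 + \frac{2 h}{3 \left(-3 + j\right)}$)
$\sqrt{Q{\left(v{\left(-4,1 \right)} \right)} + Z{\left(-21 \right)}} = \sqrt{10 - 21} = \sqrt{-11} = i \sqrt{11}$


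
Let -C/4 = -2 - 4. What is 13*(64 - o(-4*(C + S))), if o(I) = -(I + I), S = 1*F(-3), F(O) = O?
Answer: -1352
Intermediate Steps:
C = 24 (C = -4*(-2 - 4) = -4*(-6) = 24)
S = -3 (S = 1*(-3) = -3)
o(I) = -2*I
13*(64 - o(-4*(C + S))) = 13*(64 - (-2)*(-4*(24 - 3))) = 13*(64 - (-2)*(-4*21)) = 13*(64 - (-2)*(-84)) = 13*(64 - 1*168) = 13*(64 - 168) = 13*(-104) = -1352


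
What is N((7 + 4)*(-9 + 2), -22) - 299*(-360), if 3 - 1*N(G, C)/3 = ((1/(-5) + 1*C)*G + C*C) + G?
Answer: 506499/5 ≈ 1.0130e+5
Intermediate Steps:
N(G, C) = 9 - 3*G - 3*C² - 3*G*(-⅕ + C) (N(G, C) = 9 - 3*(((1/(-5) + 1*C)*G + C*C) + G) = 9 - 3*(((1*(-⅕) + C)*G + C²) + G) = 9 - 3*(((-⅕ + C)*G + C²) + G) = 9 - 3*((G*(-⅕ + C) + C²) + G) = 9 - 3*((C² + G*(-⅕ + C)) + G) = 9 - 3*(G + C² + G*(-⅕ + C)) = 9 + (-3*G - 3*C² - 3*G*(-⅕ + C)) = 9 - 3*G - 3*C² - 3*G*(-⅕ + C))
N((7 + 4)*(-9 + 2), -22) - 299*(-360) = (9 - 3*(-22)² - 12*(7 + 4)*(-9 + 2)/5 - 3*(-22)*(7 + 4)*(-9 + 2)) - 299*(-360) = (9 - 3*484 - 132*(-7)/5 - 3*(-22)*11*(-7)) + 107640 = (9 - 1452 - 12/5*(-77) - 3*(-22)*(-77)) + 107640 = (9 - 1452 + 924/5 - 5082) + 107640 = -31701/5 + 107640 = 506499/5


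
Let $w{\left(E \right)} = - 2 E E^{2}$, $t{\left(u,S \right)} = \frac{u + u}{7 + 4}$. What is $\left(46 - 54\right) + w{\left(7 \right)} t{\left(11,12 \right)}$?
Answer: $-1380$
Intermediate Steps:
$t{\left(u,S \right)} = \frac{2 u}{11}$
$w{\left(E \right)} = - 2 E^{3}$
$\left(46 - 54\right) + w{\left(7 \right)} t{\left(11,12 \right)} = \left(46 - 54\right) + - 2 \cdot 7^{3} \cdot \frac{2}{11} \cdot 11 = \left(46 - 54\right) + \left(-2\right) 343 \cdot 2 = -8 - 1372 = -1380$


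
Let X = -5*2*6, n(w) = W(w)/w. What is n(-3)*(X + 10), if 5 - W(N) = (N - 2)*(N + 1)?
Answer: -250/3 ≈ -83.333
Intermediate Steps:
W(N) = 5 - (1 + N)*(-2 + N) (W(N) = 5 - (N - 2)*(N + 1) = 5 - (-2 + N)*(1 + N) = 5 - (1 + N)*(-2 + N))
n(w) = (7 + w - w**2)/w
X = -60 (X = -10*6 = -60)
n(-3)*(X + 10) = (1 - 1*(-3) + 7/(-3))*(-60 + 10) = (1 + 3 + 7*(-1/3))*(-50) = (1 + 3 - 7/3)*(-50) = (5/3)*(-50) = -250/3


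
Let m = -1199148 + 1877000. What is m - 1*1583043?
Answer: -905191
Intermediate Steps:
m = 677852
m - 1*1583043 = 677852 - 1*1583043 = 677852 - 1583043 = -905191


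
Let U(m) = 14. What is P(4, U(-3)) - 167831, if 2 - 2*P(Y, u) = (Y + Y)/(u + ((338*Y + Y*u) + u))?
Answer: -60250971/359 ≈ -1.6783e+5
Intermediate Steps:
P(Y, u) = 1 - Y/(2*u + 338*Y + Y*u) (P(Y, u) = 1 - (Y + Y)/(2*(u + ((338*Y + Y*u) + u))) = 1 - 2*Y/(2*(u + (u + 338*Y + Y*u))) = 1 - 2*Y/(2*(2*u + 338*Y + Y*u)) = 1 - Y/(2*u + 338*Y + Y*u))
P(4, U(-3)) - 167831 = (2*14 + 337*4 + 4*14)/(2*14 + 338*4 + 4*14) - 167831 = (28 + 1348 + 56)/(28 + 1352 + 56) - 167831 = 1432/1436 - 167831 = (1/1436)*1432 - 167831 = 358/359 - 167831 = -60250971/359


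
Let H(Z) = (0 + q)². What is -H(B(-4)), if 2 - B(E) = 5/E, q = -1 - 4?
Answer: -25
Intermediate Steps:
q = -5
B(E) = 2 - 5/E
H(Z) = 25 (H(Z) = (0 - 5)² = (-5)² = 25)
-H(B(-4)) = -1*25 = -25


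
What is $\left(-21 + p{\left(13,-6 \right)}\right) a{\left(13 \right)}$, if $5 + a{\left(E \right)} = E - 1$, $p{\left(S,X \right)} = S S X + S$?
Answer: $-7154$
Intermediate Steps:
$p{\left(S,X \right)} = S + X S^{2}$ ($p{\left(S,X \right)} = S^{2} X + S = X S^{2} + S = S + X S^{2}$)
$a{\left(E \right)} = -6 + E$ ($a{\left(E \right)} = -5 + \left(E - 1\right) = -5 + \left(-1 + E\right) = -6 + E$)
$\left(-21 + p{\left(13,-6 \right)}\right) a{\left(13 \right)} = \left(-21 + 13 \left(1 + 13 \left(-6\right)\right)\right) \left(-6 + 13\right) = \left(-21 + 13 \left(1 - 78\right)\right) 7 = \left(-21 + 13 \left(-77\right)\right) 7 = \left(-21 - 1001\right) 7 = \left(-1022\right) 7 = -7154$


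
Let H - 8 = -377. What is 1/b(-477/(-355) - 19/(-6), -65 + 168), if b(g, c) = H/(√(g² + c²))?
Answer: -√48224266549/785970 ≈ -0.27940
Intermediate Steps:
H = -369 (H = 8 - 377 = -369)
b(g, c) = -369/√(c² + g²) (b(g, c) = -369/√(g² + c²) = -369/√(c² + g²))
1/b(-477/(-355) - 19/(-6), -65 + 168) = 1/(-369/√((-65 + 168)² + (-477/(-355) - 19/(-6))²)) = 1/(-369/√(103² + (-477*(-1/355) - 19*(-⅙))²)) = 1/(-369/√(10609 + (477/355 + 19/6)²)) = 1/(-369/√(10609 + (9607/2130)²)) = 1/(-369/√(10609 + 92294449/4536900)) = 1/(-785970*√48224266549/48224266549) = -√48224266549/785970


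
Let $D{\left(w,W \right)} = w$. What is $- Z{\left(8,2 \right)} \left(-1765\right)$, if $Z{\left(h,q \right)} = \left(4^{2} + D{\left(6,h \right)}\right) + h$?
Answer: $52950$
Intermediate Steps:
$Z{\left(h,q \right)} = 22 + h$ ($Z{\left(h,q \right)} = \left(4^{2} + 6\right) + h = \left(16 + 6\right) + h = 22 + h$)
$- Z{\left(8,2 \right)} \left(-1765\right) = - \left(22 + 8\right) \left(-1765\right) = - 30 \left(-1765\right) = \left(-1\right) \left(-52950\right) = 52950$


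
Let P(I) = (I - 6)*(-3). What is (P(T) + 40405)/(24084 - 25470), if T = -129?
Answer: -265/9 ≈ -29.444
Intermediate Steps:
P(I) = 18 - 3*I (P(I) = (-6 + I)*(-3) = 18 - 3*I)
(P(T) + 40405)/(24084 - 25470) = ((18 - 3*(-129)) + 40405)/(24084 - 25470) = ((18 + 387) + 40405)/(-1386) = (405 + 40405)*(-1/1386) = 40810*(-1/1386) = -265/9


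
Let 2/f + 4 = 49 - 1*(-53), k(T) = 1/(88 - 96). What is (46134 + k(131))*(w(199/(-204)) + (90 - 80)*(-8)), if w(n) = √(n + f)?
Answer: -3690710 + 369071*I*√486897/5712 ≈ -3.6907e+6 + 45086.0*I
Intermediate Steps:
k(T) = -⅛ (k(T) = 1/(-8) = -⅛)
f = 1/49 (f = 2/(-4 + (49 - 1*(-53))) = 2/(-4 + (49 + 53)) = 2/(-4 + 102) = 2/98 = 2*(1/98) = 1/49 ≈ 0.020408)
w(n) = √(1/49 + n) (w(n) = √(n + 1/49) = √(1/49 + n))
(46134 + k(131))*(w(199/(-204)) + (90 - 80)*(-8)) = (46134 - ⅛)*(√(1 + 49*(199/(-204)))/7 + (90 - 80)*(-8)) = 369071*(√(1 + 49*(199*(-1/204)))/7 + 10*(-8))/8 = 369071*(√(1 + 49*(-199/204))/7 - 80)/8 = 369071*(√(1 - 9751/204)/7 - 80)/8 = 369071*(√(-9547/204)/7 - 80)/8 = 369071*((I*√486897/102)/7 - 80)/8 = 369071*(I*√486897/714 - 80)/8 = 369071*(-80 + I*√486897/714)/8 = -3690710 + 369071*I*√486897/5712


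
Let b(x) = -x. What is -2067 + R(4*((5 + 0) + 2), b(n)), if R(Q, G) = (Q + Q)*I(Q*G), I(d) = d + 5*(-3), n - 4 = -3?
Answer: -4475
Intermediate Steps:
n = 1 (n = 4 - 3 = 1)
I(d) = -15 + d (I(d) = d - 15 = -15 + d)
R(Q, G) = 2*Q*(-15 + G*Q) (R(Q, G) = (Q + Q)*(-15 + Q*G) = (2*Q)*(-15 + G*Q) = 2*Q*(-15 + G*Q))
-2067 + R(4*((5 + 0) + 2), b(n)) = -2067 + 2*(4*((5 + 0) + 2))*(-15 + (-1*1)*(4*((5 + 0) + 2))) = -2067 + 2*(4*(5 + 2))*(-15 - 4*(5 + 2)) = -2067 + 2*(4*7)*(-15 - 4*7) = -2067 + 2*28*(-15 - 1*28) = -2067 + 2*28*(-15 - 28) = -2067 + 2*28*(-43) = -2067 - 2408 = -4475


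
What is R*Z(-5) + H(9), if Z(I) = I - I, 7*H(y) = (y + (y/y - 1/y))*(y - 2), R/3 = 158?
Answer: 89/9 ≈ 9.8889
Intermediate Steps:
R = 474 (R = 3*158 = 474)
H(y) = (-2 + y)*(1 + y - 1/y)/7 (H(y) = ((y + (y/y - 1/y))*(y - 2))/7 = ((y + (1 - 1/y))*(-2 + y))/7 = ((1 + y - 1/y)*(-2 + y))/7 = ((-2 + y)*(1 + y - 1/y))/7 = (-2 + y)*(1 + y - 1/y)/7)
Z(I) = 0
R*Z(-5) + H(9) = 474*0 + (1/7)*(2 - 1*9*(3 + 9 - 1*9**2))/9 = 0 + (1/7)*(1/9)*(2 - 1*9*(3 + 9 - 1*81)) = 0 + (1/7)*(1/9)*(2 - 1*9*(3 + 9 - 81)) = 0 + (1/7)*(1/9)*(2 - 1*9*(-69)) = 0 + (1/7)*(1/9)*(2 + 621) = 0 + (1/7)*(1/9)*623 = 0 + 89/9 = 89/9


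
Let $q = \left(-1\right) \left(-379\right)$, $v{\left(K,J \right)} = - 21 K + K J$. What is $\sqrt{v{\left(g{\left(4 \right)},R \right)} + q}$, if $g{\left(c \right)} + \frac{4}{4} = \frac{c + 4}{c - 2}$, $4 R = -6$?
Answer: $\frac{\sqrt{1246}}{2} \approx 17.649$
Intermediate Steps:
$R = - \frac{3}{2}$ ($R = \frac{1}{4} \left(-6\right) = - \frac{3}{2} \approx -1.5$)
$g{\left(c \right)} = -1 + \frac{4 + c}{-2 + c}$ ($g{\left(c \right)} = -1 + \frac{c + 4}{c - 2} = -1 + \frac{4 + c}{-2 + c}$)
$v{\left(K,J \right)} = - 21 K + J K$
$q = 379$
$\sqrt{v{\left(g{\left(4 \right)},R \right)} + q} = \sqrt{\frac{6}{-2 + 4} \left(-21 - \frac{3}{2}\right) + 379} = \sqrt{\frac{6}{2} \left(- \frac{45}{2}\right) + 379} = \sqrt{6 \cdot \frac{1}{2} \left(- \frac{45}{2}\right) + 379} = \sqrt{3 \left(- \frac{45}{2}\right) + 379} = \sqrt{- \frac{135}{2} + 379} = \sqrt{\frac{623}{2}} = \frac{\sqrt{1246}}{2}$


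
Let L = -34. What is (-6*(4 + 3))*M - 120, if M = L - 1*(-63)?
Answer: -1338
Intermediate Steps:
M = 29 (M = -34 - 1*(-63) = -34 + 63 = 29)
(-6*(4 + 3))*M - 120 = -6*(4 + 3)*29 - 120 = -6*7*29 - 120 = -42*29 - 120 = -1218 - 120 = -1338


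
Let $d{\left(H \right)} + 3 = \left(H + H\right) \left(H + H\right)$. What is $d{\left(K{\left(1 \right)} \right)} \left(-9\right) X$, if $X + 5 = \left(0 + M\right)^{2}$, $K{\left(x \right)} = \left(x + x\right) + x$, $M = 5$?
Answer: $-5940$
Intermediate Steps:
$K{\left(x \right)} = 3 x$ ($K{\left(x \right)} = 2 x + x = 3 x$)
$d{\left(H \right)} = -3 + 4 H^{2}$ ($d{\left(H \right)} = -3 + \left(H + H\right) \left(H + H\right) = -3 + 2 H 2 H = -3 + 4 H^{2}$)
$X = 20$ ($X = -5 + \left(0 + 5\right)^{2} = -5 + 5^{2} = -5 + 25 = 20$)
$d{\left(K{\left(1 \right)} \right)} \left(-9\right) X = \left(-3 + 4 \left(3 \cdot 1\right)^{2}\right) \left(-9\right) 20 = \left(-3 + 4 \cdot 3^{2}\right) \left(-9\right) 20 = \left(-3 + 4 \cdot 9\right) \left(-9\right) 20 = \left(-3 + 36\right) \left(-9\right) 20 = 33 \left(-9\right) 20 = \left(-297\right) 20 = -5940$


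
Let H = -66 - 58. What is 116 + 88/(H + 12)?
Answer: 1613/14 ≈ 115.21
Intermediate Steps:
H = -124
116 + 88/(H + 12) = 116 + 88/(-124 + 12) = 116 + 88/(-112) = 116 - 1/112*88 = 116 - 11/14 = 1613/14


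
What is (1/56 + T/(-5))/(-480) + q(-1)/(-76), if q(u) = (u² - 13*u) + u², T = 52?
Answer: -149589/851200 ≈ -0.17574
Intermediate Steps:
q(u) = -13*u + 2*u²
(1/56 + T/(-5))/(-480) + q(-1)/(-76) = (1/56 + 52/(-5))/(-480) - (-13 + 2*(-1))/(-76) = (1*(1/56) + 52*(-⅕))*(-1/480) - (-13 - 2)*(-1/76) = (1/56 - 52/5)*(-1/480) - 1*(-15)*(-1/76) = -2907/280*(-1/480) + 15*(-1/76) = 969/44800 - 15/76 = -149589/851200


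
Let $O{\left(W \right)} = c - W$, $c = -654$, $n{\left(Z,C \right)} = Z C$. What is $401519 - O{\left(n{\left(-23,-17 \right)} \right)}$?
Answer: $402564$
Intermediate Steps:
$n{\left(Z,C \right)} = C Z$
$O{\left(W \right)} = -654 - W$
$401519 - O{\left(n{\left(-23,-17 \right)} \right)} = 401519 - \left(-654 - \left(-17\right) \left(-23\right)\right) = 401519 - \left(-654 - 391\right) = 401519 - -1045 = 401519 + 1045 = 402564$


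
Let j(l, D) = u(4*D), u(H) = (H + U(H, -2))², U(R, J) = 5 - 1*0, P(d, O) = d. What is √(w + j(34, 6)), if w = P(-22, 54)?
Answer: 3*√91 ≈ 28.618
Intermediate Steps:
U(R, J) = 5 (U(R, J) = 5 + 0 = 5)
w = -22
u(H) = (5 + H)² (u(H) = (H + 5)² = (5 + H)²)
j(l, D) = (5 + 4*D)²
√(w + j(34, 6)) = √(-22 + (5 + 4*6)²) = √(-22 + (5 + 24)²) = √(-22 + 29²) = √(-22 + 841) = √819 = 3*√91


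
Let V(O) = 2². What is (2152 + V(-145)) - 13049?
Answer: -10893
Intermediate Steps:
V(O) = 4
(2152 + V(-145)) - 13049 = (2152 + 4) - 13049 = 2156 - 13049 = -10893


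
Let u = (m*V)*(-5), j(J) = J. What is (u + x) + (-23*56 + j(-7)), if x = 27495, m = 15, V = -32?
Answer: 28600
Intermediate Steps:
u = 2400 (u = (15*(-32))*(-5) = -480*(-5) = 2400)
(u + x) + (-23*56 + j(-7)) = (2400 + 27495) + (-23*56 - 7) = 29895 + (-1288 - 7) = 29895 - 1295 = 28600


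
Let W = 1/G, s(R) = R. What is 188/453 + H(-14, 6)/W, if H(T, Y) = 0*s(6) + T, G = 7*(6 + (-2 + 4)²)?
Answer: -443752/453 ≈ -979.58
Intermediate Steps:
G = 70 (G = 7*(6 + 2²) = 7*(6 + 4) = 7*10 = 70)
W = 1/70 ≈ 0.014286
H(T, Y) = T (H(T, Y) = 0*6 + T = 0 + T = T)
188/453 + H(-14, 6)/W = 188/453 - 14/1/70 = 188*(1/453) - 14*70 = 188/453 - 980 = -443752/453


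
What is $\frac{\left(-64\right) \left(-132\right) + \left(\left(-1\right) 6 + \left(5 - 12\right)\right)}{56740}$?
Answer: $\frac{1687}{11348} \approx 0.14866$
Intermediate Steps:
$\frac{\left(-64\right) \left(-132\right) + \left(\left(-1\right) 6 + \left(5 - 12\right)\right)}{56740} = \left(8448 + \left(-6 + \left(5 - 12\right)\right)\right) \frac{1}{56740} = \left(8448 - 13\right) \frac{1}{56740} = 8435 \cdot \frac{1}{56740} = \frac{1687}{11348}$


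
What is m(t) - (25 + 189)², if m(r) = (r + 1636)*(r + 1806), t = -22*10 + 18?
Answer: 2254340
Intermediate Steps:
t = -202 (t = -220 + 18 = -202)
m(r) = (1636 + r)*(1806 + r)
m(t) - (25 + 189)² = (2954616 + (-202)² + 3442*(-202)) - (25 + 189)² = (2954616 + 40804 - 695284) - 1*214² = 2300136 - 1*45796 = 2300136 - 45796 = 2254340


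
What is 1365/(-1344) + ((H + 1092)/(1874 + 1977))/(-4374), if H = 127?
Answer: -547477913/539016768 ≈ -1.0157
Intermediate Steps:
1365/(-1344) + ((H + 1092)/(1874 + 1977))/(-4374) = 1365/(-1344) + ((127 + 1092)/(1874 + 1977))/(-4374) = 1365*(-1/1344) + (1219/3851)*(-1/4374) = -65/64 + (1219*(1/3851))*(-1/4374) = -65/64 + (1219/3851)*(-1/4374) = -65/64 - 1219/16844274 = -547477913/539016768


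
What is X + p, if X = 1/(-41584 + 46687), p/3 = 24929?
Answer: 381638062/5103 ≈ 74787.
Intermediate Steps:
p = 74787 (p = 3*24929 = 74787)
X = 1/5103 ≈ 0.00019596
X + p = 1/5103 + 74787 = 381638062/5103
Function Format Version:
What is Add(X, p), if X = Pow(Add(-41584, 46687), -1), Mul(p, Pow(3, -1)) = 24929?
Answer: Rational(381638062, 5103) ≈ 74787.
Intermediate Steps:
p = 74787 (p = Mul(3, 24929) = 74787)
X = Rational(1, 5103) (X = Pow(5103, -1) = Rational(1, 5103) ≈ 0.00019596)
Add(X, p) = Add(Rational(1, 5103), 74787) = Rational(381638062, 5103)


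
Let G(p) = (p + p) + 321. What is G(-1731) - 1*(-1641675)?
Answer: 1638534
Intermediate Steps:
G(p) = 321 + 2*p (G(p) = 2*p + 321 = 321 + 2*p)
G(-1731) - 1*(-1641675) = (321 + 2*(-1731)) - 1*(-1641675) = (321 - 3462) + 1641675 = -3141 + 1641675 = 1638534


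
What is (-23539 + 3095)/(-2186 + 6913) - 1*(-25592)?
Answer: 120952940/4727 ≈ 25588.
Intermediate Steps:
(-23539 + 3095)/(-2186 + 6913) - 1*(-25592) = -20444/4727 + 25592 = 120952940/4727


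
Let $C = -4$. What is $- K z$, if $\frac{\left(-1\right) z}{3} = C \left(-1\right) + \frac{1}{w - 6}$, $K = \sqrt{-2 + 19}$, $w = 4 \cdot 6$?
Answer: $\frac{73 \sqrt{17}}{6} \approx 50.164$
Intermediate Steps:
$w = 24$
$K = \sqrt{17} \approx 4.1231$
$z = - \frac{73}{6}$ ($z = - 3 \left(\left(-4\right) \left(-1\right) + \frac{1}{24 - 6}\right) = - 3 \left(4 + \frac{1}{18}\right) = \left(-3\right) \frac{73}{18} = - \frac{73}{6} \approx -12.167$)
$- K z = - \frac{\sqrt{17} \left(-73\right)}{6} = - \frac{\left(-73\right) \sqrt{17}}{6} = \frac{73 \sqrt{17}}{6}$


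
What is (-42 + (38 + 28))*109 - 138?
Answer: 2478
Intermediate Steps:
(-42 + (38 + 28))*109 - 138 = (-42 + 66)*109 - 138 = 24*109 - 138 = 2616 - 138 = 2478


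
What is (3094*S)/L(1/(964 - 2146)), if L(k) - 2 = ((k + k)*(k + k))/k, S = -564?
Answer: -257826114/295 ≈ -8.7399e+5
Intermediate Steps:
L(k) = 2 + 4*k (L(k) = 2 + ((k + k)*(k + k))/k = 2 + ((2*k)*(2*k))/k = 2 + (4*k²)/k = 2 + 4*k)
(3094*S)/L(1/(964 - 2146)) = (3094*(-564))/(2 + 4/(964 - 2146)) = -1745016/(2 + 4/(-1182)) = -1745016/(2 + 4*(-1/1182)) = -1745016/(2 - 2/591) = -1745016/1180/591 = -1745016*591/1180 = -257826114/295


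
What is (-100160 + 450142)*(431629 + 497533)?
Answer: 325189975084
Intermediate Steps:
(-100160 + 450142)*(431629 + 497533) = 349982*929162 = 325189975084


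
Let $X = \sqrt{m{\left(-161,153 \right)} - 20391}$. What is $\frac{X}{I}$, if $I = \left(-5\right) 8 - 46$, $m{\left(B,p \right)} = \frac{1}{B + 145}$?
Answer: $- \frac{i \sqrt{326257}}{344} \approx - 1.6604 i$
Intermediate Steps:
$m{\left(B,p \right)} = \frac{1}{145 + B}$
$I = -86$ ($I = -40 - 46 = -86$)
$X = \frac{i \sqrt{326257}}{4}$ ($X = \sqrt{\frac{1}{145 - 161} - 20391} = \sqrt{\frac{1}{-16} - 20391} = \sqrt{- \frac{1}{16} - 20391} = \sqrt{- \frac{326257}{16}} = \frac{i \sqrt{326257}}{4} \approx 142.8 i$)
$\frac{X}{I} = \frac{\frac{1}{4} i \sqrt{326257}}{-86} = \frac{i \sqrt{326257}}{4} \left(- \frac{1}{86}\right) = - \frac{i \sqrt{326257}}{344}$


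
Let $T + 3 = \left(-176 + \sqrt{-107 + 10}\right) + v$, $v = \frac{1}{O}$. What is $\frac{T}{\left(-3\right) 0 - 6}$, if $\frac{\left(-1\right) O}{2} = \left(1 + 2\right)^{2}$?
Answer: $\frac{3223}{108} - \frac{i \sqrt{97}}{6} \approx 29.843 - 1.6415 i$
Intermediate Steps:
$O = -18$ ($O = - 2 \left(1 + 2\right)^{2} = - 2 \cdot 3^{2} = \left(-2\right) 9 = -18$)
$v = - \frac{1}{18}$ ($v = \frac{1}{-18} = - \frac{1}{18} \approx -0.055556$)
$T = - \frac{3223}{18} + i \sqrt{97}$ ($T = -3 - \left(\frac{3169}{18} - \sqrt{-107 + 10}\right) = -3 - \left(\frac{3169}{18} - i \sqrt{97}\right) = - \frac{3223}{18} + i \sqrt{97} \approx -179.06 + 9.8489 i$)
$\frac{T}{\left(-3\right) 0 - 6} = \frac{- \frac{3223}{18} + i \sqrt{97}}{\left(-3\right) 0 - 6} = \frac{- \frac{3223}{18} + i \sqrt{97}}{0 - 6} = \frac{- \frac{3223}{18} + i \sqrt{97}}{-6} = \left(- \frac{3223}{18} + i \sqrt{97}\right) \left(- \frac{1}{6}\right) = \frac{3223}{108} - \frac{i \sqrt{97}}{6}$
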